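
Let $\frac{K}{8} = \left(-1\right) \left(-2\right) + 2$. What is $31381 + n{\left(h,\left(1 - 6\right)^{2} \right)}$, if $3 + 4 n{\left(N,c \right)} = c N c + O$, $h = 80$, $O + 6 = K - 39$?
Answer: $43877$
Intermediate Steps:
$K = 32$ ($K = 8 \left(\left(-1\right) \left(-2\right) + 2\right) = 8 \left(2 + 2\right) = 8 \cdot 4 = 32$)
$O = -13$ ($O = -6 + \left(32 - 39\right) = -6 - 7 = -13$)
$n{\left(N,c \right)} = -4 + \frac{N c^{2}}{4}$ ($n{\left(N,c \right)} = - \frac{3}{4} + \frac{c N c - 13}{4} = - \frac{3}{4} + \frac{N c c - 13}{4} = - \frac{3}{4} + \frac{N c^{2} - 13}{4} = - \frac{3}{4} + \frac{-13 + N c^{2}}{4} = - \frac{3}{4} + \left(- \frac{13}{4} + \frac{N c^{2}}{4}\right) = -4 + \frac{N c^{2}}{4}$)
$31381 + n{\left(h,\left(1 - 6\right)^{2} \right)} = 31381 - \left(4 - 20 \left(\left(1 - 6\right)^{2}\right)^{2}\right) = 31381 - \left(4 - 20 \left(\left(-5\right)^{2}\right)^{2}\right) = 31381 - \left(4 - 20 \cdot 25^{2}\right) = 31381 - \left(4 - 12500\right) = 31381 + \left(-4 + 12500\right) = 31381 + 12496 = 43877$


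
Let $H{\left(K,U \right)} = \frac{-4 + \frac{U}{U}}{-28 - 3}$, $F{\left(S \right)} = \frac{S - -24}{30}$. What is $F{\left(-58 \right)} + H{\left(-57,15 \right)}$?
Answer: $- \frac{482}{465} \approx -1.0366$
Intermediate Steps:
$F{\left(S \right)} = \frac{4}{5} + \frac{S}{30}$ ($F{\left(S \right)} = \left(S + 24\right) \frac{1}{30} = \left(24 + S\right) \frac{1}{30} = \frac{4}{5} + \frac{S}{30}$)
$H{\left(K,U \right)} = \frac{3}{31}$ ($H{\left(K,U \right)} = \frac{-4 + 1}{-31} = \left(-3\right) \left(- \frac{1}{31}\right) = \frac{3}{31}$)
$F{\left(-58 \right)} + H{\left(-57,15 \right)} = \left(\frac{4}{5} + \frac{1}{30} \left(-58\right)\right) + \frac{3}{31} = \left(\frac{4}{5} - \frac{29}{15}\right) + \frac{3}{31} = - \frac{17}{15} + \frac{3}{31} = - \frac{482}{465}$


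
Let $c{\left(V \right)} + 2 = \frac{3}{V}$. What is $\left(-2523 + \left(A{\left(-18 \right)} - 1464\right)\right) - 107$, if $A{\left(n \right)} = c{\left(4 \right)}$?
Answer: $- \frac{16381}{4} \approx -4095.3$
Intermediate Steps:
$c{\left(V \right)} = -2 + \frac{3}{V}$
$A{\left(n \right)} = - \frac{5}{4}$ ($A{\left(n \right)} = -2 + \frac{3}{4} = - \frac{5}{4}$)
$\left(-2523 + \left(A{\left(-18 \right)} - 1464\right)\right) - 107 = \left(-2523 - \frac{5861}{4}\right) - 107 = - \frac{15953}{4} - 107 = - \frac{16381}{4}$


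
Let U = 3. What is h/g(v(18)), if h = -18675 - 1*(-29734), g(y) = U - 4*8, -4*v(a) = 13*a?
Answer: -11059/29 ≈ -381.34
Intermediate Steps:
v(a) = -13*a/4
g(y) = -29 (g(y) = 3 - 4*8 = 3 - 32 = -29)
h = 11059 (h = -18675 + 29734 = 11059)
h/g(v(18)) = 11059/(-29) = 11059*(-1/29) = -11059/29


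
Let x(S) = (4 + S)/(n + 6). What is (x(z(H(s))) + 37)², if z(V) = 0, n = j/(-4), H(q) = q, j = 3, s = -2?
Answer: 628849/441 ≈ 1426.0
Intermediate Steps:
n = -¾ (n = 3/(-4) = 3*(-¼) = -¾ ≈ -0.75000)
x(S) = 16/21 + 4*S/21 (x(S) = (4 + S)/(-¾ + 6) = (4 + S)/(21/4) = (4 + S)*(4/21) = 16/21 + 4*S/21)
(x(z(H(s))) + 37)² = ((16/21 + (4/21)*0) + 37)² = ((16/21 + 0) + 37)² = (16/21 + 37)² = (793/21)² = 628849/441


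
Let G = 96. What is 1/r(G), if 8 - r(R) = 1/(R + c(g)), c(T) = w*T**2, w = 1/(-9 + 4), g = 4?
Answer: 464/3707 ≈ 0.12517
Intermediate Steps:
w = -1/5 (w = 1/(-5) = -1/5 ≈ -0.20000)
c(T) = -T**2/5
r(R) = 8 - 1/(-16/5 + R) (r(R) = 8 - 1/(R - 1/5*4**2) = 8 - 1/(R - 1/5*16) = 8 - 1/(R - 16/5) = 8 - 1/(-16/5 + R))
1/r(G) = 1/((-133 + 40*96)/(-16 + 5*96)) = 1/((-133 + 3840)/(-16 + 480)) = 1/(3707/464) = 464/3707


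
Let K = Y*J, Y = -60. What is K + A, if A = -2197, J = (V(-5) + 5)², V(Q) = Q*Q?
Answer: -56197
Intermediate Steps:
V(Q) = Q²
J = 900 (J = ((-5)² + 5)² = (25 + 5)² = 30² = 900)
K = -54000 (K = -60*900 = -54000)
K + A = -54000 - 2197 = -56197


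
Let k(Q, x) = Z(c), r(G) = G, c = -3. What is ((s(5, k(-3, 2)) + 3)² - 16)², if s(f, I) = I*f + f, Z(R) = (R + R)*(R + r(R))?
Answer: 1248067584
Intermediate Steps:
Z(R) = 4*R² (Z(R) = (R + R)*(R + R) = (2*R)*(2*R) = 4*R²)
k(Q, x) = 36 (k(Q, x) = 4*(-3)² = 4*9 = 36)
s(f, I) = f + I*f
((s(5, k(-3, 2)) + 3)² - 16)² = ((5*(1 + 36) + 3)² - 16)² = ((5*37 + 3)² - 16)² = ((185 + 3)² - 16)² = (188² - 16)² = (35344 - 16)² = 35328² = 1248067584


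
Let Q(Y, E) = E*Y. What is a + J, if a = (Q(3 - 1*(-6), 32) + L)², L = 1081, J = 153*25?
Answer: 1877986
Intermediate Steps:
J = 3825
a = 1874161 (a = (32*(3 - 1*(-6)) + 1081)² = (32*(3 + 6) + 1081)² = (32*9 + 1081)² = (288 + 1081)² = 1369² = 1874161)
a + J = 1874161 + 3825 = 1877986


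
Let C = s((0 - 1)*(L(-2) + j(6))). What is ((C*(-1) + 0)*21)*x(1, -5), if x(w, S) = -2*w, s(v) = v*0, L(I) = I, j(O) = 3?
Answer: 0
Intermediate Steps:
s(v) = 0
C = 0
((C*(-1) + 0)*21)*x(1, -5) = ((0*(-1) + 0)*21)*(-2*1) = ((0 + 0)*21)*(-2) = (0*21)*(-2) = 0*(-2) = 0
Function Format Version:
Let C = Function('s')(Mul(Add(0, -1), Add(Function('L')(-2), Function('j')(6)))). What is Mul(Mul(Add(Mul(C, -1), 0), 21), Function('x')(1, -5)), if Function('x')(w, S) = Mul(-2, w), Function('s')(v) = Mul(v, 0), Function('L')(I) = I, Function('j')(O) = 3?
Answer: 0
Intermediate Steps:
Function('s')(v) = 0
C = 0
Mul(Mul(Add(Mul(C, -1), 0), 21), Function('x')(1, -5)) = Mul(Mul(Add(Mul(0, -1), 0), 21), Mul(-2, 1)) = Mul(Mul(Add(0, 0), 21), -2) = Mul(Mul(0, 21), -2) = Mul(0, -2) = 0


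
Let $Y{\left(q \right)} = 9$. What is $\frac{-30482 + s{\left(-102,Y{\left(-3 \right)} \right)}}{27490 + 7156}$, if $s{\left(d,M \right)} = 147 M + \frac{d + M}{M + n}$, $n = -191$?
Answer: $- \frac{5306845}{6305572} \approx -0.84161$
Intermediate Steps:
$s{\left(d,M \right)} = 147 M + \frac{M + d}{-191 + M}$ ($s{\left(d,M \right)} = 147 M + \frac{d + M}{M - 191} = 147 M + \frac{M + d}{-191 + M}$)
$\frac{-30482 + s{\left(-102,Y{\left(-3 \right)} \right)}}{27490 + 7156} = \frac{-30482 + \frac{-102 - 252684 + 147 \cdot 9^{2}}{-191 + 9}}{27490 + 7156} = \frac{-30482 + \frac{-102 - 252684 + 147 \cdot 81}{-182}}{34646} = \left(-30482 - \frac{-102 - 252684 + 11907}{182}\right) \frac{1}{34646} = \left(-30482 - - \frac{240879}{182}\right) \frac{1}{34646} = \left(-30482 + \frac{240879}{182}\right) \frac{1}{34646} = \left(- \frac{5306845}{182}\right) \frac{1}{34646} = - \frac{5306845}{6305572}$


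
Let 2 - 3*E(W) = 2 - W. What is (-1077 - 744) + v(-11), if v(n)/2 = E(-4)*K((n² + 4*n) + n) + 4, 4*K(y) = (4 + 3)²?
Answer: -5537/3 ≈ -1845.7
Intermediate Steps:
E(W) = W/3 (E(W) = ⅔ - (2 - W)/3 = ⅔ + (-⅔ + W/3) = W/3)
K(y) = 49/4 (K(y) = (4 + 3)²/4 = (¼)*7² = (¼)*49 = 49/4)
v(n) = -74/3 (v(n) = 2*(((⅓)*(-4))*(49/4) + 4) = 2*(-4/3*49/4 + 4) = 2*(-49/3 + 4) = 2*(-37/3) = -74/3)
(-1077 - 744) + v(-11) = (-1077 - 744) - 74/3 = -1821 - 74/3 = -5537/3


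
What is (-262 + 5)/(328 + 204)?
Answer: -257/532 ≈ -0.48308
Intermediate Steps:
(-262 + 5)/(328 + 204) = -257/532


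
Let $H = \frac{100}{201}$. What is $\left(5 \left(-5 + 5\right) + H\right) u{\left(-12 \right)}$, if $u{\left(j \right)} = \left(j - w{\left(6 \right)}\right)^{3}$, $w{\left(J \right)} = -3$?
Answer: $- \frac{24300}{67} \approx -362.69$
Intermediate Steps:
$H = \frac{100}{201}$ ($H = 100 \cdot \frac{1}{201} = \frac{100}{201} \approx 0.49751$)
$u{\left(j \right)} = \left(3 + j\right)^{3}$ ($u{\left(j \right)} = \left(j - -3\right)^{3} = \left(j + 3\right)^{3} = \left(3 + j\right)^{3}$)
$\left(5 \left(-5 + 5\right) + H\right) u{\left(-12 \right)} = \left(5 \left(-5 + 5\right) + \frac{100}{201}\right) \left(3 - 12\right)^{3} = \left(5 \cdot 0 + \frac{100}{201}\right) \left(-9\right)^{3} = \left(0 + \frac{100}{201}\right) \left(-729\right) = \frac{100}{201} \left(-729\right) = - \frac{24300}{67}$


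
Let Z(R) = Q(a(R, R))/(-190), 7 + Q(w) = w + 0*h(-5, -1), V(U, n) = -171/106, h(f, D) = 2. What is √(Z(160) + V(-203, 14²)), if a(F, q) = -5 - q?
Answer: I*√71789030/10070 ≈ 0.84139*I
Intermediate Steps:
V(U, n) = -171/106 (V(U, n) = -171*1/106 = -171/106)
Q(w) = -7 + w (Q(w) = -7 + (w + 0*2) = -7 + (w + 0) = -7 + w)
Z(R) = 6/95 + R/190 (Z(R) = (-7 + (-5 - R))/(-190) = (-12 - R)*(-1/190) = 6/95 + R/190)
√(Z(160) + V(-203, 14²)) = √((6/95 + (1/190)*160) - 171/106) = √((6/95 + 16/19) - 171/106) = √(86/95 - 171/106) = √(-7129/10070) = I*√71789030/10070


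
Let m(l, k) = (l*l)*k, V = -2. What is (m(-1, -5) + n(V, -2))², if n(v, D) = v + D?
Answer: 81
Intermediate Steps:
m(l, k) = k*l² (m(l, k) = l²*k = k*l²)
n(v, D) = D + v
(m(-1, -5) + n(V, -2))² = (-5*(-1)² + (-2 - 2))² = (-5*1 - 4)² = (-5 - 4)² = (-9)² = 81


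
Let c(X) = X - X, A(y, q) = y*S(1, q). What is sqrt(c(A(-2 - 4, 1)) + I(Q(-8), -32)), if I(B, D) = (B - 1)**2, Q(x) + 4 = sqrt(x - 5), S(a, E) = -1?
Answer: 5 - I*sqrt(13) ≈ 5.0 - 3.6056*I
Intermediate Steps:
Q(x) = -4 + sqrt(-5 + x) (Q(x) = -4 + sqrt(x - 5) = -4 + sqrt(-5 + x))
A(y, q) = -y (A(y, q) = y*(-1) = -y)
c(X) = 0
I(B, D) = (-1 + B)**2
sqrt(c(A(-2 - 4, 1)) + I(Q(-8), -32)) = sqrt(0 + (-1 + (-4 + sqrt(-5 - 8)))**2) = sqrt(0 + (-1 + (-4 + sqrt(-13)))**2) = sqrt(0 + (-1 + (-4 + I*sqrt(13)))**2) = sqrt(0 + (-5 + I*sqrt(13))**2) = sqrt((-5 + I*sqrt(13))**2) = 5 - I*sqrt(13)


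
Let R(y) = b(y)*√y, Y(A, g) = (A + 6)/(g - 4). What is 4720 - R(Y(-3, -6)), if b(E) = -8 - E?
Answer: 4720 + 77*I*√30/100 ≈ 4720.0 + 4.2175*I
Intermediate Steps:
Y(A, g) = (6 + A)/(-4 + g)
R(y) = √y*(-8 - y) (R(y) = (-8 - y)*√y = √y*(-8 - y))
4720 - R(Y(-3, -6)) = 4720 - √((6 - 3)/(-4 - 6))*(-8 - (6 - 3)/(-4 - 6)) = 4720 - √(3/(-10))*(-8 - 3/(-10)) = 4720 - √(-⅒*3)*(-8 - (-1)*3/10) = 4720 - √(-3/10)*(-8 - 1*(-3/10)) = 4720 - I*√30/10*(-8 + 3/10) = 4720 - I*√30/10*(-77)/10 = 4720 - (-77)*I*√30/100 = 4720 + 77*I*√30/100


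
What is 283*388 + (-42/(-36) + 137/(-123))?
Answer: 27011797/246 ≈ 1.0980e+5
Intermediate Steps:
283*388 + (-42/(-36) + 137/(-123)) = 109804 + (-42*(-1/36) + 137*(-1/123)) = 109804 + (7/6 - 137/123) = 109804 + 13/246 = 27011797/246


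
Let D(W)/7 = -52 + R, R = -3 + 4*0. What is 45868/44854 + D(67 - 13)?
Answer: -8611461/22427 ≈ -383.98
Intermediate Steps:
R = -3 (R = -3 + 0 = -3)
D(W) = -385 (D(W) = 7*(-52 - 3) = 7*(-55) = -385)
45868/44854 + D(67 - 13) = 45868/44854 - 385 = 45868*(1/44854) - 385 = 22934/22427 - 385 = -8611461/22427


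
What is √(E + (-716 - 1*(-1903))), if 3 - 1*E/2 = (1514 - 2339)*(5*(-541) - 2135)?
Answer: I*√7984807 ≈ 2825.7*I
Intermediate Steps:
E = -7985994 (E = 6 - 2*(1514 - 2339)*(5*(-541) - 2135) = 6 - (-1650)*(-2705 - 2135) = 6 - (-1650)*(-4840) = 6 - 2*3993000 = 6 - 7986000 = -7985994)
√(E + (-716 - 1*(-1903))) = √(-7985994 + (-716 - 1*(-1903))) = √(-7985994 + (-716 + 1903)) = √(-7985994 + 1187) = √(-7984807) = I*√7984807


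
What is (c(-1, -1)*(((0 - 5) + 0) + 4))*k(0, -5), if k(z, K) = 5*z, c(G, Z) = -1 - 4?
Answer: 0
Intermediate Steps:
c(G, Z) = -5
(c(-1, -1)*(((0 - 5) + 0) + 4))*k(0, -5) = (-5*(((0 - 5) + 0) + 4))*(5*0) = -5*((-5 + 0) + 4)*0 = -5*(-5 + 4)*0 = -5*(-1)*0 = 5*0 = 0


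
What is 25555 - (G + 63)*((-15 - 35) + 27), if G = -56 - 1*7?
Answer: 25555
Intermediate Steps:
G = -63 (G = -56 - 7 = -63)
25555 - (G + 63)*((-15 - 35) + 27) = 25555 - (-63 + 63)*((-15 - 35) + 27) = 25555 - 0*(-50 + 27) = 25555 - 0*(-23) = 25555 - 1*0 = 25555 + 0 = 25555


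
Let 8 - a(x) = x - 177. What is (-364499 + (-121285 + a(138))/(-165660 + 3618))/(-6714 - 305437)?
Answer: 4218858980/3612969453 ≈ 1.1677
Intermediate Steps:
a(x) = 185 - x (a(x) = 8 - (x - 177) = 8 - (-177 + x) = 8 + (177 - x) = 185 - x)
(-364499 + (-121285 + a(138))/(-165660 + 3618))/(-6714 - 305437) = (-364499 + (-121285 + (185 - 1*138))/(-165660 + 3618))/(-6714 - 305437) = (-364499 + (-121285 + (185 - 138))/(-162042))/(-312151) = (-364499 + (-121285 + 47)*(-1/162042))*(-1/312151) = (-364499 - 121238*(-1/162042))*(-1/312151) = (-364499 + 60619/81021)*(-1/312151) = -29532012860/81021*(-1/312151) = 4218858980/3612969453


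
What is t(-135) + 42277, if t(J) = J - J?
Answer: 42277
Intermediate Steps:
t(J) = 0
t(-135) + 42277 = 0 + 42277 = 42277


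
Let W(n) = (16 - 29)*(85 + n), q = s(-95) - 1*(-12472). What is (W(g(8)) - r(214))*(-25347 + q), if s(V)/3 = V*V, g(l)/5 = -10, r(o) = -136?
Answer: -4529800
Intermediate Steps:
g(l) = -50 (g(l) = 5*(-10) = -50)
s(V) = 3*V² (s(V) = 3*(V*V) = 3*V²)
q = 39547 (q = 3*(-95)² - 1*(-12472) = 3*9025 + 12472 = 27075 + 12472 = 39547)
W(n) = -1105 - 13*n (W(n) = -13*(85 + n) = -1105 - 13*n)
(W(g(8)) - r(214))*(-25347 + q) = ((-1105 - 13*(-50)) - 1*(-136))*(-25347 + 39547) = ((-1105 + 650) + 136)*14200 = (-455 + 136)*14200 = -319*14200 = -4529800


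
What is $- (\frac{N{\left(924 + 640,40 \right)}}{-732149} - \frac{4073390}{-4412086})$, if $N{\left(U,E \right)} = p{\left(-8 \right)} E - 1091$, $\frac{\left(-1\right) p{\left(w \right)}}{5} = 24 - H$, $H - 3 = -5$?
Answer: $- \frac{1505042424068}{1615152176407} \approx -0.93183$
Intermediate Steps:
$H = -2$ ($H = 3 - 5 = -2$)
$p{\left(w \right)} = -130$ ($p{\left(w \right)} = - 5 \left(24 - -2\right) = - 5 \left(24 + 2\right) = \left(-5\right) 26 = -130$)
$N{\left(U,E \right)} = -1091 - 130 E$ ($N{\left(U,E \right)} = - 130 E - 1091 = -1091 - 130 E$)
$- (\frac{N{\left(924 + 640,40 \right)}}{-732149} - \frac{4073390}{-4412086}) = - (\frac{-1091 - 5200}{-732149} - \frac{4073390}{-4412086}) = - (\left(-1091 - 5200\right) \left(- \frac{1}{732149}\right) - - \frac{2036695}{2206043}) = - (\left(-6291\right) \left(- \frac{1}{732149}\right) + \frac{2036695}{2206043}) = - (\frac{6291}{732149} + \frac{2036695}{2206043}) = \left(-1\right) \frac{1505042424068}{1615152176407} = - \frac{1505042424068}{1615152176407}$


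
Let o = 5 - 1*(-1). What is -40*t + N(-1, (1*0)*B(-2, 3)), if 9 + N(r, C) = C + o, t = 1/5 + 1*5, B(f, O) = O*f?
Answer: -211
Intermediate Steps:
o = 6 (o = 5 + 1 = 6)
t = 26/5 (t = ⅕ + 5 = 26/5 ≈ 5.2000)
N(r, C) = -3 + C (N(r, C) = -9 + (C + 6) = -9 + (6 + C) = -3 + C)
-40*t + N(-1, (1*0)*B(-2, 3)) = -40*26/5 + (-3 + (1*0)*(3*(-2))) = -208 + (-3 + 0*(-6)) = -208 + (-3 + 0) = -208 - 3 = -211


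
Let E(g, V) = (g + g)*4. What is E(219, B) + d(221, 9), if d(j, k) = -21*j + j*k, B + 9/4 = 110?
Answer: -900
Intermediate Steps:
B = 431/4 (B = -9/4 + 110 = 431/4 ≈ 107.75)
E(g, V) = 8*g (E(g, V) = (2*g)*4 = 8*g)
E(219, B) + d(221, 9) = 8*219 + 221*(-21 + 9) = 1752 + 221*(-12) = 1752 - 2652 = -900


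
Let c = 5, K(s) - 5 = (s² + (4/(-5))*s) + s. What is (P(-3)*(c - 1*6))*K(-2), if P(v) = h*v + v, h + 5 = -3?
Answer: -903/5 ≈ -180.60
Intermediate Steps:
h = -8 (h = -5 - 3 = -8)
K(s) = 5 + s² + s/5 (K(s) = 5 + ((s² + (4/(-5))*s) + s) = 5 + ((s² + (4*(-⅕))*s) + s) = 5 + ((s² - 4*s/5) + s) = 5 + (s² + s/5) = 5 + s² + s/5)
P(v) = -7*v (P(v) = -8*v + v = -7*v)
(P(-3)*(c - 1*6))*K(-2) = ((-7*(-3))*(5 - 1*6))*(5 + (-2)² + (⅕)*(-2)) = (21*(5 - 6))*(5 + 4 - ⅖) = (21*(-1))*(43/5) = -21*43/5 = -903/5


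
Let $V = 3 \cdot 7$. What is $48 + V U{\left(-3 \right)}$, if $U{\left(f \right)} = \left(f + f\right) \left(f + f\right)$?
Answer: $804$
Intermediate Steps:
$U{\left(f \right)} = 4 f^{2}$ ($U{\left(f \right)} = 2 f 2 f = 4 f^{2}$)
$V = 21$
$48 + V U{\left(-3 \right)} = 48 + 21 \cdot 4 \left(-3\right)^{2} = 48 + 21 \cdot 4 \cdot 9 = 48 + 21 \cdot 36 = 48 + 756 = 804$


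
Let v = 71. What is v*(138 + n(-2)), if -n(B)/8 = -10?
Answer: 15478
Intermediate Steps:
n(B) = 80 (n(B) = -8*(-10) = 80)
v*(138 + n(-2)) = 71*(138 + 80) = 71*218 = 15478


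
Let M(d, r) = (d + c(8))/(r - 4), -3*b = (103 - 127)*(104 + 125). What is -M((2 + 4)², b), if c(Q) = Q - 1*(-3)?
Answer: -47/1828 ≈ -0.025711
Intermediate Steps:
c(Q) = 3 + Q (c(Q) = Q + 3 = 3 + Q)
b = 1832 (b = -(103 - 127)*(104 + 125)/3 = -(-8)*229 = -⅓*(-5496) = 1832)
M(d, r) = (11 + d)/(-4 + r) (M(d, r) = (d + (3 + 8))/(r - 4) = (d + 11)/(-4 + r) = (11 + d)/(-4 + r))
-M((2 + 4)², b) = -(11 + (2 + 4)²)/(-4 + 1832) = -(11 + 6²)/1828 = -(11 + 36)/1828 = -47/1828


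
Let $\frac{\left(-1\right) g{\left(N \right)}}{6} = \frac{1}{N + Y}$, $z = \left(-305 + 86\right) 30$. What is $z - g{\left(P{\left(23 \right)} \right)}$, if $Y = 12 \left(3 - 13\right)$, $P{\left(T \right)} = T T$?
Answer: $- \frac{2687124}{409} \approx -6570.0$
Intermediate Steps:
$P{\left(T \right)} = T^{2}$
$z = -6570$ ($z = \left(-219\right) 30 = -6570$)
$Y = -120$ ($Y = 12 \left(-10\right) = -120$)
$g{\left(N \right)} = - \frac{6}{-120 + N}$ ($g{\left(N \right)} = - \frac{6}{N - 120} = - \frac{6}{-120 + N}$)
$z - g{\left(P{\left(23 \right)} \right)} = -6570 - - \frac{6}{-120 + 23^{2}} = -6570 - - \frac{6}{-120 + 529} = -6570 - - \frac{6}{409} = -6570 + \frac{6}{409} = - \frac{2687124}{409}$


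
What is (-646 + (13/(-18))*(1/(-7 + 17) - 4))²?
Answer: 1489265281/3600 ≈ 4.1369e+5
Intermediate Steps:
(-646 + (13/(-18))*(1/(-7 + 17) - 4))² = (-646 + (13*(-1/18))*(1/10 - 4))² = (-646 - 13*(⅒ - 4)/18)² = (-646 - 13/18*(-39/10))² = (-646 + 169/60)² = (-38591/60)² = 1489265281/3600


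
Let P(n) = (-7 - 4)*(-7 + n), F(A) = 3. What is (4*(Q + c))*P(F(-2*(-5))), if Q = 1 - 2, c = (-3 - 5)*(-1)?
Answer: 1232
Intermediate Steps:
c = 8 (c = -8*(-1) = 8)
P(n) = 77 - 11*n (P(n) = -11*(-7 + n) = 77 - 11*n)
Q = -1
(4*(Q + c))*P(F(-2*(-5))) = (4*(-1 + 8))*(77 - 11*3) = (4*7)*(77 - 33) = 28*44 = 1232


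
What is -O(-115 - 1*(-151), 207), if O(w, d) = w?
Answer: -36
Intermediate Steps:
-O(-115 - 1*(-151), 207) = -(-115 - 1*(-151)) = -(-115 + 151) = -1*36 = -36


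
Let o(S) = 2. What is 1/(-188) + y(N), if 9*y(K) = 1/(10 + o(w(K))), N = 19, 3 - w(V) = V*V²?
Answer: 5/1269 ≈ 0.0039401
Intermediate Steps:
w(V) = 3 - V³ (w(V) = 3 - V*V² = 3 - V³)
y(K) = 1/108 (y(K) = 1/(9*(10 + 2)) = (⅑)/12 = (⅑)*(1/12) = 1/108)
1/(-188) + y(N) = 1/(-188) + 1/108 = -1/188 + 1/108 = 5/1269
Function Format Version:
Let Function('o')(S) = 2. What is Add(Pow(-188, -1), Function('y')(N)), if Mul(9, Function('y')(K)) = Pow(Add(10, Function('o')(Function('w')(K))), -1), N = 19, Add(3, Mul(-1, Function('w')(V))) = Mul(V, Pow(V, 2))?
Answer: Rational(5, 1269) ≈ 0.0039401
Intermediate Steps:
Function('w')(V) = Add(3, Mul(-1, Pow(V, 3))) (Function('w')(V) = Add(3, Mul(-1, Mul(V, Pow(V, 2)))) = Add(3, Mul(-1, Pow(V, 3))))
Function('y')(K) = Rational(1, 108) (Function('y')(K) = Mul(Rational(1, 9), Pow(Add(10, 2), -1)) = Mul(Rational(1, 9), Pow(12, -1)) = Mul(Rational(1, 9), Rational(1, 12)) = Rational(1, 108))
Add(Pow(-188, -1), Function('y')(N)) = Add(Pow(-188, -1), Rational(1, 108)) = Add(Rational(-1, 188), Rational(1, 108)) = Rational(5, 1269)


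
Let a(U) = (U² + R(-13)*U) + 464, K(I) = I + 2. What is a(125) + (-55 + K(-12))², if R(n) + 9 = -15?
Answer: 17314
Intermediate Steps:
R(n) = -24 (R(n) = -9 - 15 = -24)
K(I) = 2 + I
a(U) = 464 + U² - 24*U (a(U) = (U² - 24*U) + 464 = 464 + U² - 24*U)
a(125) + (-55 + K(-12))² = (464 + 125² - 24*125) + (-55 + (2 - 12))² = (464 + 15625 - 3000) + (-55 - 10)² = 13089 + (-65)² = 13089 + 4225 = 17314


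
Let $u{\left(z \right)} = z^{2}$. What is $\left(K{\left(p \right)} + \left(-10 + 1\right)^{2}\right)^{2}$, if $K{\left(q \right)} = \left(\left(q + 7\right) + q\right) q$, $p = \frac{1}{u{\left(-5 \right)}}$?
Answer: $\frac{2580843204}{390625} \approx 6607.0$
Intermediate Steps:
$p = \frac{1}{25}$ ($p = \frac{1}{\left(-5\right)^{2}} = \frac{1}{25} \approx 0.04$)
$K{\left(q \right)} = q \left(7 + 2 q\right)$ ($K{\left(q \right)} = \left(\left(7 + q\right) + q\right) q = \left(7 + 2 q\right) q = q \left(7 + 2 q\right)$)
$\left(K{\left(p \right)} + \left(-10 + 1\right)^{2}\right)^{2} = \left(\frac{7 + 2 \cdot \frac{1}{25}}{25} + \left(-10 + 1\right)^{2}\right)^{2} = \left(\frac{7 + \frac{2}{25}}{25} + \left(-9\right)^{2}\right)^{2} = \left(\frac{1}{25} \cdot \frac{177}{25} + 81\right)^{2} = \left(\frac{177}{625} + 81\right)^{2} = \left(\frac{50802}{625}\right)^{2} = \frac{2580843204}{390625}$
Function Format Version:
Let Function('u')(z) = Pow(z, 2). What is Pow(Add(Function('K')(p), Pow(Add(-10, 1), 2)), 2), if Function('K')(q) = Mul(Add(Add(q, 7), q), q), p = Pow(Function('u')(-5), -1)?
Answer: Rational(2580843204, 390625) ≈ 6607.0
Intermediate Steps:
p = Rational(1, 25) (p = Pow(Pow(-5, 2), -1) = Pow(25, -1) = Rational(1, 25) ≈ 0.040000)
Function('K')(q) = Mul(q, Add(7, Mul(2, q))) (Function('K')(q) = Mul(Add(Add(7, q), q), q) = Mul(Add(7, Mul(2, q)), q) = Mul(q, Add(7, Mul(2, q))))
Pow(Add(Function('K')(p), Pow(Add(-10, 1), 2)), 2) = Pow(Add(Mul(Rational(1, 25), Add(7, Mul(2, Rational(1, 25)))), Pow(Add(-10, 1), 2)), 2) = Pow(Add(Mul(Rational(1, 25), Add(7, Rational(2, 25))), Pow(-9, 2)), 2) = Pow(Add(Mul(Rational(1, 25), Rational(177, 25)), 81), 2) = Pow(Add(Rational(177, 625), 81), 2) = Pow(Rational(50802, 625), 2) = Rational(2580843204, 390625)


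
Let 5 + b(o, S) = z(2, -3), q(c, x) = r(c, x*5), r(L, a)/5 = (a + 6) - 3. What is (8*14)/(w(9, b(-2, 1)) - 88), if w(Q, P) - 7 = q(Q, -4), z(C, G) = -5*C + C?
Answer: -56/83 ≈ -0.67470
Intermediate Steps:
r(L, a) = 15 + 5*a (r(L, a) = 5*((a + 6) - 3) = 5*((6 + a) - 3) = 5*(3 + a) = 15 + 5*a)
q(c, x) = 15 + 25*x (q(c, x) = 15 + 5*(x*5) = 15 + 5*(5*x) = 15 + 25*x)
z(C, G) = -4*C
b(o, S) = -13 (b(o, S) = -5 - 4*2 = -5 - 8 = -13)
w(Q, P) = -78 (w(Q, P) = 7 + (15 + 25*(-4)) = 7 + (15 - 100) = 7 - 85 = -78)
(8*14)/(w(9, b(-2, 1)) - 88) = (8*14)/(-78 - 88) = 112/(-166) = 112*(-1/166) = -56/83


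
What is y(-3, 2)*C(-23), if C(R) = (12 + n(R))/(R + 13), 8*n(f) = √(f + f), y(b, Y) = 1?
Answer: -6/5 - I*√46/80 ≈ -1.2 - 0.084779*I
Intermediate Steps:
n(f) = √2*√f/8 (n(f) = √(f + f)/8 = √(2*f)/8 = (√2*√f)/8 = √2*√f/8)
C(R) = (12 + √2*√R/8)/(13 + R) (C(R) = (12 + √2*√R/8)/(R + 13) = (12 + √2*√R/8)/(13 + R))
y(-3, 2)*C(-23) = 1*((96 + √2*√(-23))/(8*(13 - 23))) = 1*((⅛)*(96 + √2*(I*√23))/(-10)) = 1*((⅛)*(-⅒)*(96 + I*√46)) = 1*(-6/5 - I*√46/80) = -6/5 - I*√46/80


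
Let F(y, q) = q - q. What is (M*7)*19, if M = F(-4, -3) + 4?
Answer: 532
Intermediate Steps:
F(y, q) = 0
M = 4 (M = 0 + 4 = 4)
(M*7)*19 = (4*7)*19 = 28*19 = 532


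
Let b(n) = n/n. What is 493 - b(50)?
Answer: 492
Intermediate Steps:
b(n) = 1
493 - b(50) = 493 - 1*1 = 493 - 1 = 492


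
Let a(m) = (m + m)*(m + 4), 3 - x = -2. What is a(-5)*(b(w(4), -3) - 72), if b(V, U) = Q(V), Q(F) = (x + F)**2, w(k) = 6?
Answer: 490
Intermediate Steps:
x = 5 (x = 3 - 1*(-2) = 3 + 2 = 5)
Q(F) = (5 + F)**2
b(V, U) = (5 + V)**2
a(m) = 2*m*(4 + m) (a(m) = (2*m)*(4 + m) = 2*m*(4 + m))
a(-5)*(b(w(4), -3) - 72) = (2*(-5)*(4 - 5))*((5 + 6)**2 - 72) = (2*(-5)*(-1))*(11**2 - 72) = 10*(121 - 72) = 10*49 = 490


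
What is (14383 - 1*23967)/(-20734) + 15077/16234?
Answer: 234096587/168297878 ≈ 1.3910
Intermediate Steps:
(14383 - 1*23967)/(-20734) + 15077/16234 = (14383 - 23967)*(-1/20734) + 15077*(1/16234) = -9584*(-1/20734) + 15077/16234 = 4792/10367 + 15077/16234 = 234096587/168297878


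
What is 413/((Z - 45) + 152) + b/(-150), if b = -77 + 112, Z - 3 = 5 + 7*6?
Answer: 11291/4710 ≈ 2.3972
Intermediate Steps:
Z = 50 (Z = 3 + (5 + 7*6) = 3 + (5 + 42) = 3 + 47 = 50)
b = 35
413/((Z - 45) + 152) + b/(-150) = 413/((50 - 45) + 152) + 35/(-150) = 413/(5 + 152) + 35*(-1/150) = 413/157 - 7/30 = 11291/4710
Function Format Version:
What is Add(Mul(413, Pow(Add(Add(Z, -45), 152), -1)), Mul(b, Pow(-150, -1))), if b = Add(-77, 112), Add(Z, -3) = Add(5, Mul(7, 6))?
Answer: Rational(11291, 4710) ≈ 2.3972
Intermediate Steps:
Z = 50 (Z = Add(3, Add(5, Mul(7, 6))) = Add(3, Add(5, 42)) = Add(3, 47) = 50)
b = 35
Add(Mul(413, Pow(Add(Add(Z, -45), 152), -1)), Mul(b, Pow(-150, -1))) = Add(Mul(413, Pow(Add(Add(50, -45), 152), -1)), Mul(35, Pow(-150, -1))) = Add(Mul(413, Pow(Add(5, 152), -1)), Mul(35, Rational(-1, 150))) = Add(Mul(413, Pow(157, -1)), Rational(-7, 30)) = Add(Mul(413, Rational(1, 157)), Rational(-7, 30)) = Add(Rational(413, 157), Rational(-7, 30)) = Rational(11291, 4710)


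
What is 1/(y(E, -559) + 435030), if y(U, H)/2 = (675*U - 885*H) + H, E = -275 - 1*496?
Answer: 1/382492 ≈ 2.6144e-6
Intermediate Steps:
E = -771 (E = -275 - 496 = -771)
y(U, H) = -1768*H + 1350*U (y(U, H) = 2*((675*U - 885*H) + H) = 2*((-885*H + 675*U) + H) = 2*(-884*H + 675*U) = -1768*H + 1350*U)
1/(y(E, -559) + 435030) = 1/((-1768*(-559) + 1350*(-771)) + 435030) = 1/((988312 - 1040850) + 435030) = 1/(-52538 + 435030) = 1/382492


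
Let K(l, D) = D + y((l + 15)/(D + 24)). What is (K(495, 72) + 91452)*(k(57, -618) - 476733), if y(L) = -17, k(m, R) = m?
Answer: -43619190732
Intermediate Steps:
K(l, D) = -17 + D (K(l, D) = D - 17 = -17 + D)
(K(495, 72) + 91452)*(k(57, -618) - 476733) = ((-17 + 72) + 91452)*(57 - 476733) = (55 + 91452)*(-476676) = 91507*(-476676) = -43619190732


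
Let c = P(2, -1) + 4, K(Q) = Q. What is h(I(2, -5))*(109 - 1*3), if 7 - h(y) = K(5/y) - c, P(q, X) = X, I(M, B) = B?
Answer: 1166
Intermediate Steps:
c = 3 (c = -1 + 4 = 3)
h(y) = 10 - 5/y (h(y) = 7 - (5/y - 1*3) = 7 - (5/y - 3) = 7 - (-3 + 5/y) = 7 + (3 - 5/y) = 10 - 5/y)
h(I(2, -5))*(109 - 1*3) = (10 - 5/(-5))*(109 - 1*3) = (10 - 5*(-⅕))*(109 - 3) = (10 + 1)*106 = 11*106 = 1166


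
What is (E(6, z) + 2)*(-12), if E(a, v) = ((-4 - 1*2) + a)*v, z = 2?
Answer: -24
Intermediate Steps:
E(a, v) = v*(-6 + a) (E(a, v) = ((-4 - 2) + a)*v = (-6 + a)*v = v*(-6 + a))
(E(6, z) + 2)*(-12) = (2*(-6 + 6) + 2)*(-12) = (2*0 + 2)*(-12) = (0 + 2)*(-12) = 2*(-12) = -24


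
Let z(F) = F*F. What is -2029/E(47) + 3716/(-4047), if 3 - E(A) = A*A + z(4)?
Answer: -45589/8992434 ≈ -0.0050697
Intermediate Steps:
z(F) = F**2
E(A) = -13 - A**2 (E(A) = 3 - (A*A + 4**2) = 3 - (A**2 + 16) = 3 - (16 + A**2) = 3 + (-16 - A**2) = -13 - A**2)
-2029/E(47) + 3716/(-4047) = -2029/(-13 - 1*47**2) + 3716/(-4047) = -2029/(-13 - 1*2209) + 3716*(-1/4047) = -2029/(-13 - 2209) - 3716/4047 = -2029/(-2222) - 3716/4047 = -2029*(-1/2222) - 3716/4047 = 2029/2222 - 3716/4047 = -45589/8992434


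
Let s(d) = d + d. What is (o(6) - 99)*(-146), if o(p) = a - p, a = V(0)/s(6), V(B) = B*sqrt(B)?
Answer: 15330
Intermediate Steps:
V(B) = B**(3/2)
s(d) = 2*d
a = 0 (a = 0**(3/2)/((2*6)) = 0/12 = 0*(1/12) = 0)
o(p) = -p (o(p) = 0 - p = -p)
(o(6) - 99)*(-146) = (-1*6 - 99)*(-146) = (-6 - 99)*(-146) = -105*(-146) = 15330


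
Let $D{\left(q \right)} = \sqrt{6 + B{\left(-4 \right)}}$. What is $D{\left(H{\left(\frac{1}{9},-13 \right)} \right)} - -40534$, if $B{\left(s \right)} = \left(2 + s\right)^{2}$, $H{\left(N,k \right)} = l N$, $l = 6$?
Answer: $40534 + \sqrt{10} \approx 40537.0$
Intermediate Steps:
$H{\left(N,k \right)} = 6 N$
$D{\left(q \right)} = \sqrt{10}$ ($D{\left(q \right)} = \sqrt{6 + \left(2 - 4\right)^{2}} = \sqrt{6 + \left(-2\right)^{2}} = \sqrt{6 + 4} = \sqrt{10}$)
$D{\left(H{\left(\frac{1}{9},-13 \right)} \right)} - -40534 = \sqrt{10} - -40534 = \sqrt{10} + 40534 = 40534 + \sqrt{10}$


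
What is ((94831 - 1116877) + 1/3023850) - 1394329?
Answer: -7306755543749/3023850 ≈ -2.4164e+6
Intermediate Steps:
((94831 - 1116877) + 1/3023850) - 1394329 = (-1022046 + 1/3023850) - 1394329 = -3090513797099/3023850 - 1394329 = -7306755543749/3023850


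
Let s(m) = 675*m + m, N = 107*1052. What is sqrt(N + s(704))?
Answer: 2*sqrt(147117) ≈ 767.12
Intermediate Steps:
N = 112564
s(m) = 676*m
sqrt(N + s(704)) = sqrt(112564 + 676*704) = sqrt(112564 + 475904) = sqrt(588468) = 2*sqrt(147117)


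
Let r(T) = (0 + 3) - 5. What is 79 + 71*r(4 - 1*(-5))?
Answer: -63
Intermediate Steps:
r(T) = -2 (r(T) = 3 - 5 = -2)
79 + 71*r(4 - 1*(-5)) = 79 + 71*(-2) = 79 - 142 = -63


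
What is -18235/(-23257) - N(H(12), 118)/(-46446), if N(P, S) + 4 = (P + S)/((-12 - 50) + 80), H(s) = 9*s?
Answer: 7624276079/9721751598 ≈ 0.78425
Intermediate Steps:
N(P, S) = -4 + P/18 + S/18 (N(P, S) = -4 + (P + S)/((-12 - 50) + 80) = -4 + (P + S)/(-62 + 80) = -4 + (P + S)/18 = -4 + (P + S)*(1/18) = -4 + (P/18 + S/18) = -4 + P/18 + S/18)
-18235/(-23257) - N(H(12), 118)/(-46446) = -18235/(-23257) - (-4 + (9*12)/18 + (1/18)*118)/(-46446) = -18235*(-1/23257) - (-4 + (1/18)*108 + 59/9)*(-1/46446) = 18235/23257 - (-4 + 6 + 59/9)*(-1/46446) = 18235/23257 - 1*77/9*(-1/46446) = 18235/23257 - 77/9*(-1/46446) = 18235/23257 + 77/418014 = 7624276079/9721751598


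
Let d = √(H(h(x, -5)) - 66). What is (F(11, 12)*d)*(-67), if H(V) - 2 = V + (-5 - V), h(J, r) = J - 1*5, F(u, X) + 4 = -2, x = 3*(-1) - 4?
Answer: 402*I*√69 ≈ 3339.3*I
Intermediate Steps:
x = -7 (x = -3 - 4 = -7)
F(u, X) = -6 (F(u, X) = -4 - 2 = -6)
h(J, r) = -5 + J (h(J, r) = J - 5 = -5 + J)
H(V) = -3 (H(V) = 2 + (V + (-5 - V)) = 2 - 5 = -3)
d = I*√69 (d = √(-3 - 66) = √(-69) = I*√69 ≈ 8.3066*I)
(F(11, 12)*d)*(-67) = -6*I*√69*(-67) = 402*I*√69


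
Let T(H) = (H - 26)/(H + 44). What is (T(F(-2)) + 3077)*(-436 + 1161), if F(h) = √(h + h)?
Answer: 216348700/97 + 5075*I/97 ≈ 2.2304e+6 + 52.32*I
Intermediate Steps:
F(h) = √2*√h (F(h) = √(2*h) = √2*√h)
T(H) = (-26 + H)/(44 + H)
(T(F(-2)) + 3077)*(-436 + 1161) = ((-26 + √2*√(-2))/(44 + √2*√(-2)) + 3077)*(-436 + 1161) = ((-26 + √2*(I*√2))/(44 + √2*(I*√2)) + 3077)*725 = ((-26 + 2*I)/(44 + 2*I) + 3077)*725 = (((44 - 2*I)/1940)*(-26 + 2*I) + 3077)*725 = ((-26 + 2*I)*(44 - 2*I)/1940 + 3077)*725 = (3077 + (-26 + 2*I)*(44 - 2*I)/1940)*725 = 2230825 + 145*(-26 + 2*I)*(44 - 2*I)/388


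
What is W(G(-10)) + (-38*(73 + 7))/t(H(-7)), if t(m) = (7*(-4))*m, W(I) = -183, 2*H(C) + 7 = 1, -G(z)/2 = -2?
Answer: -4603/21 ≈ -219.19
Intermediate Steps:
G(z) = 4 (G(z) = -2*(-2) = 4)
H(C) = -3 (H(C) = -7/2 + (1/2)*1 = -7/2 + 1/2 = -3)
t(m) = -28*m
W(G(-10)) + (-38*(73 + 7))/t(H(-7)) = -183 + (-38*(73 + 7))/((-28*(-3))) = -183 - 38*80/84 = -183 - 3040*1/84 = -183 - 760/21 = -4603/21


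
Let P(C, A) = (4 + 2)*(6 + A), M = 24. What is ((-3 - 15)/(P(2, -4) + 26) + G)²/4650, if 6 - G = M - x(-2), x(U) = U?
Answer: 151321/1678650 ≈ 0.090144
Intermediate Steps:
P(C, A) = 36 + 6*A (P(C, A) = 6*(6 + A) = 36 + 6*A)
G = -20 (G = 6 - (24 - 1*(-2)) = 6 - (24 + 2) = 6 - 1*26 = 6 - 26 = -20)
((-3 - 15)/(P(2, -4) + 26) + G)²/4650 = ((-3 - 15)/((36 + 6*(-4)) + 26) - 20)²/4650 = (-18/((36 - 24) + 26) - 20)²*(1/4650) = (-18/(12 + 26) - 20)²*(1/4650) = (-18/38 - 20)²*(1/4650) = (-18*1/38 - 20)²*(1/4650) = (-9/19 - 20)²*(1/4650) = (-389/19)²*(1/4650) = (151321/361)*(1/4650) = 151321/1678650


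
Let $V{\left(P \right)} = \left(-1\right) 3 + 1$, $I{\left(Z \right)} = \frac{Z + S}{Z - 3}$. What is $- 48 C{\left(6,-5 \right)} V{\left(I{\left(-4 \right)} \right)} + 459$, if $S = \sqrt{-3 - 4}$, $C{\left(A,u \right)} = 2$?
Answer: $651$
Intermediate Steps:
$S = i \sqrt{7}$ ($S = \sqrt{-7} = i \sqrt{7} \approx 2.6458 i$)
$I{\left(Z \right)} = \frac{Z + i \sqrt{7}}{-3 + Z}$ ($I{\left(Z \right)} = \frac{Z + i \sqrt{7}}{Z - 3} = \frac{Z + i \sqrt{7}}{-3 + Z}$)
$V{\left(P \right)} = -2$ ($V{\left(P \right)} = -3 + 1 = -2$)
$- 48 C{\left(6,-5 \right)} V{\left(I{\left(-4 \right)} \right)} + 459 = \left(-48\right) 2 \left(-2\right) + 459 = \left(-96\right) \left(-2\right) + 459 = 192 + 459 = 651$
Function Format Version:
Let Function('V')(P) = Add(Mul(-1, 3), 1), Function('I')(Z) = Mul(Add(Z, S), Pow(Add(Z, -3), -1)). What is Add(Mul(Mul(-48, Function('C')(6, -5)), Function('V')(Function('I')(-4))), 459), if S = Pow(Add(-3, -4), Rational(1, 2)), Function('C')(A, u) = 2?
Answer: 651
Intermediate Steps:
S = Mul(I, Pow(7, Rational(1, 2))) (S = Pow(-7, Rational(1, 2)) = Mul(I, Pow(7, Rational(1, 2))) ≈ Mul(2.6458, I))
Function('I')(Z) = Mul(Pow(Add(-3, Z), -1), Add(Z, Mul(I, Pow(7, Rational(1, 2))))) (Function('I')(Z) = Mul(Add(Z, Mul(I, Pow(7, Rational(1, 2)))), Pow(Add(Z, -3), -1)) = Mul(Add(Z, Mul(I, Pow(7, Rational(1, 2)))), Pow(Add(-3, Z), -1)) = Mul(Pow(Add(-3, Z), -1), Add(Z, Mul(I, Pow(7, Rational(1, 2))))))
Function('V')(P) = -2 (Function('V')(P) = Add(-3, 1) = -2)
Add(Mul(Mul(-48, Function('C')(6, -5)), Function('V')(Function('I')(-4))), 459) = Add(Mul(Mul(-48, 2), -2), 459) = Add(Mul(-96, -2), 459) = Add(192, 459) = 651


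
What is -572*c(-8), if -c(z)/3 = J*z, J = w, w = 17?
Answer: -233376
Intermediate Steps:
J = 17
c(z) = -51*z
-572*c(-8) = -(-29172)*(-8) = -572*408 = -233376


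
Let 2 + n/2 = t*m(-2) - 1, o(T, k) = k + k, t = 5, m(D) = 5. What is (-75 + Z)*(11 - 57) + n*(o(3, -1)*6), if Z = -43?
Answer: 4900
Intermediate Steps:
o(T, k) = 2*k
n = 44 (n = -4 + 2*(5*5 - 1) = -4 + 2*(25 - 1) = -4 + 2*24 = -4 + 48 = 44)
(-75 + Z)*(11 - 57) + n*(o(3, -1)*6) = (-75 - 43)*(11 - 57) + 44*((2*(-1))*6) = -118*(-46) + 44*(-2*6) = 5428 + 44*(-12) = 5428 - 528 = 4900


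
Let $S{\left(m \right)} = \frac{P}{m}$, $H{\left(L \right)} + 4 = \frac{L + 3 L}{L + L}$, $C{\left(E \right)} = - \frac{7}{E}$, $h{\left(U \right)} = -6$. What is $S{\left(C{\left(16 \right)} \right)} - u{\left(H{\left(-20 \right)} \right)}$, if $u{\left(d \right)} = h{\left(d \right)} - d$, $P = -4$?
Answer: $\frac{92}{7} \approx 13.143$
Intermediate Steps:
$H{\left(L \right)} = -2$ ($H{\left(L \right)} = -4 + \frac{L + 3 L}{L + L} = -4 + \frac{4 L}{2 L} = -4 + 4 L \frac{1}{2 L} = -4 + 2 = -2$)
$u{\left(d \right)} = -6 - d$
$S{\left(m \right)} = - \frac{4}{m}$
$S{\left(C{\left(16 \right)} \right)} - u{\left(H{\left(-20 \right)} \right)} = - \frac{4}{\left(-7\right) \frac{1}{16}} - \left(-6 - -2\right) = - \frac{4}{\left(-7\right) \frac{1}{16}} - \left(-6 + 2\right) = - \frac{4}{- \frac{7}{16}} - -4 = \left(-4\right) \left(- \frac{16}{7}\right) + 4 = \frac{64}{7} + 4 = \frac{92}{7}$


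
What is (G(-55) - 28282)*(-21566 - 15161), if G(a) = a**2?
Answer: 927613839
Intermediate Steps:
(G(-55) - 28282)*(-21566 - 15161) = ((-55)**2 - 28282)*(-21566 - 15161) = (3025 - 28282)*(-36727) = -25257*(-36727) = 927613839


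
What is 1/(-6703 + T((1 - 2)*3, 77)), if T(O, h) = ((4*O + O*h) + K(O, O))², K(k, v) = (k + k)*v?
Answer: 1/43922 ≈ 2.2768e-5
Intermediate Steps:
K(k, v) = 2*k*v (K(k, v) = (2*k)*v = 2*k*v)
T(O, h) = (2*O² + 4*O + O*h)² (T(O, h) = ((4*O + O*h) + 2*O*O)² = ((4*O + O*h) + 2*O²)² = (2*O² + 4*O + O*h)²)
1/(-6703 + T((1 - 2)*3, 77)) = 1/(-6703 + ((1 - 2)*3)²*(4 + 77 + 2*((1 - 2)*3))²) = 1/(-6703 + (-1*3)²*(4 + 77 + 2*(-1*3))²) = 1/(-6703 + (-3)²*(4 + 77 + 2*(-3))²) = 1/(-6703 + 9*(4 + 77 - 6)²) = 1/(-6703 + 9*75²) = 1/(-6703 + 9*5625) = 1/(-6703 + 50625) = 1/43922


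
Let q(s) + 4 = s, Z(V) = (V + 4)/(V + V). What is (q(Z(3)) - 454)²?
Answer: 7513081/36 ≈ 2.0870e+5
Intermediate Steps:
Z(V) = (4 + V)/(2*V) (Z(V) = (4 + V)/((2*V)) = (4 + V)*(1/(2*V)) = (4 + V)/(2*V))
q(s) = -4 + s
(q(Z(3)) - 454)² = ((-4 + (½)*(4 + 3)/3) - 454)² = ((-4 + (½)*(⅓)*7) - 454)² = ((-4 + 7/6) - 454)² = (-17/6 - 454)² = (-2741/6)² = 7513081/36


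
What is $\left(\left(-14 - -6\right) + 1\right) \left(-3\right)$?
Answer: $21$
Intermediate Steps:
$\left(\left(-14 - -6\right) + 1\right) \left(-3\right) = \left(\left(-14 + 6\right) + 1\right) \left(-3\right) = \left(-8 + 1\right) \left(-3\right) = \left(-7\right) \left(-3\right) = 21$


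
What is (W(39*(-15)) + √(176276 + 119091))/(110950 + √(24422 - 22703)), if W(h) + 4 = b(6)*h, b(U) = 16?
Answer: -1038935800/12309900781 - 3*√56415097/12309900781 + 28092*√191/12309900781 + 110950*√295367/12309900781 ≈ -0.079470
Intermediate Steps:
W(h) = -4 + 16*h
(W(39*(-15)) + √(176276 + 119091))/(110950 + √(24422 - 22703)) = ((-4 + 16*(39*(-15))) + √(176276 + 119091))/(110950 + √(24422 - 22703)) = ((-4 + 16*(-585)) + √295367)/(110950 + √1719) = ((-4 - 9360) + √295367)/(110950 + 3*√191) = (-9364 + √295367)/(110950 + 3*√191)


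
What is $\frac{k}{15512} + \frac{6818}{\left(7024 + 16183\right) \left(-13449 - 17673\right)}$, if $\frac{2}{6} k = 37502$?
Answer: $\frac{2902041296561}{400125532716} \approx 7.2528$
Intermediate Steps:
$k = 112506$ ($k = 3 \cdot 37502 = 112506$)
$\frac{k}{15512} + \frac{6818}{\left(7024 + 16183\right) \left(-13449 - 17673\right)} = \frac{112506}{15512} + \frac{6818}{\left(7024 + 16183\right) \left(-13449 - 17673\right)} = 112506 \cdot \frac{1}{15512} + \frac{6818}{23207 \left(-31122\right)} = \frac{56253}{7756} + \frac{6818}{-722248254} = \frac{56253}{7756} + 6818 \left(- \frac{1}{722248254}\right) = \frac{56253}{7756} - \frac{487}{51589161} = \frac{2902041296561}{400125532716}$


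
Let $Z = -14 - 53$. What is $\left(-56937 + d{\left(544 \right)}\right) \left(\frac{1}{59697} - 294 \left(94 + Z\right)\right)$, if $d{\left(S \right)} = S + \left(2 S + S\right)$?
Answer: $\frac{25949857101385}{59697} \approx 4.3469 \cdot 10^{8}$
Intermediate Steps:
$d{\left(S \right)} = 4 S$ ($d{\left(S \right)} = S + 3 S = 4 S$)
$Z = -67$ ($Z = -14 - 53 = -67$)
$\left(-56937 + d{\left(544 \right)}\right) \left(\frac{1}{59697} - 294 \left(94 + Z\right)\right) = \left(-56937 + 4 \cdot 544\right) \left(\frac{1}{59697} - 294 \left(94 - 67\right)\right) = \left(-56937 + 2176\right) \left(\frac{1}{59697} - 7938\right) = - 54761 \left(\frac{1}{59697} - 7938\right) = \left(-54761\right) \left(- \frac{473874785}{59697}\right) = \frac{25949857101385}{59697}$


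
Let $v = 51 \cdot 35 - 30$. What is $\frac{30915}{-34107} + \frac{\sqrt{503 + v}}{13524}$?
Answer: $- \frac{10305}{11369} + \frac{\sqrt{2258}}{13524} \approx -0.9029$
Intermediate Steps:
$v = 1755$ ($v = 1785 - 30 = 1755$)
$\frac{30915}{-34107} + \frac{\sqrt{503 + v}}{13524} = \frac{30915}{-34107} + \frac{\sqrt{503 + 1755}}{13524} = 30915 \left(- \frac{1}{34107}\right) + \sqrt{2258} \cdot \frac{1}{13524} = - \frac{10305}{11369} + \frac{\sqrt{2258}}{13524}$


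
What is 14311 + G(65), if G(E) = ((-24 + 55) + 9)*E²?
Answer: 183311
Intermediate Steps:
G(E) = 40*E² (G(E) = (31 + 9)*E² = 40*E²)
14311 + G(65) = 14311 + 40*65² = 14311 + 40*4225 = 14311 + 169000 = 183311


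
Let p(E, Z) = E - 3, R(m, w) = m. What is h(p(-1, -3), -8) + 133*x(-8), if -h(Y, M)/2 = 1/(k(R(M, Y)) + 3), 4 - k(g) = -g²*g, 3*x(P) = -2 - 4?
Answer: -134328/505 ≈ -266.00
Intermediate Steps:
p(E, Z) = -3 + E
x(P) = -2 (x(P) = (-2 - 4)/3 = (⅓)*(-6) = -2)
k(g) = 4 + g³ (k(g) = 4 - (-1)*g²*g = 4 - (-1)*g³ = 4 + g³)
h(Y, M) = -2/(7 + M³) (h(Y, M) = -2/((4 + M³) + 3) = -2/(7 + M³))
h(p(-1, -3), -8) + 133*x(-8) = -2/(7 + (-8)³) + 133*(-2) = -2/(7 - 512) - 266 = -2/(-505) - 266 = -2*(-1/505) - 266 = 2/505 - 266 = -134328/505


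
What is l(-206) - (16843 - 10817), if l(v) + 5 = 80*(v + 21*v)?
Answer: -368591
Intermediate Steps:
l(v) = -5 + 1760*v (l(v) = -5 + 80*(v + 21*v) = -5 + 80*(22*v) = -5 + 1760*v)
l(-206) - (16843 - 10817) = (-5 + 1760*(-206)) - (16843 - 10817) = (-5 - 362560) - 1*6026 = -362565 - 6026 = -368591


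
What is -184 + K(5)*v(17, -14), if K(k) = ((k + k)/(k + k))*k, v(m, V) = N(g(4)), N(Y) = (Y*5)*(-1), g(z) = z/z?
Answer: -209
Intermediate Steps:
g(z) = 1
N(Y) = -5*Y (N(Y) = (5*Y)*(-1) = -5*Y)
v(m, V) = -5 (v(m, V) = -5*1 = -5)
K(k) = k (K(k) = ((2*k)/((2*k)))*k = ((2*k)*(1/(2*k)))*k = 1*k = k)
-184 + K(5)*v(17, -14) = -184 + 5*(-5) = -184 - 25 = -209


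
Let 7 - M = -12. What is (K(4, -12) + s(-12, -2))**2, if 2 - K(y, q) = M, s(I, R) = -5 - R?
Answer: 400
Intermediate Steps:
M = 19 (M = 7 - 1*(-12) = 7 + 12 = 19)
K(y, q) = -17 (K(y, q) = 2 - 1*19 = 2 - 19 = -17)
(K(4, -12) + s(-12, -2))**2 = (-17 + (-5 - 1*(-2)))**2 = (-17 + (-5 + 2))**2 = (-17 - 3)**2 = (-20)**2 = 400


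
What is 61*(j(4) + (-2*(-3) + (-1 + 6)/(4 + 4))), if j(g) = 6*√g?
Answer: 9089/8 ≈ 1136.1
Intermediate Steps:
61*(j(4) + (-2*(-3) + (-1 + 6)/(4 + 4))) = 61*(6*√4 + (-2*(-3) + (-1 + 6)/(4 + 4))) = 61*(6*2 + (6 + 5/8)) = 61*(12 + (6 + 5*(⅛))) = 61*(12 + (6 + 5/8)) = 61*(12 + 53/8) = 61*(149/8) = 9089/8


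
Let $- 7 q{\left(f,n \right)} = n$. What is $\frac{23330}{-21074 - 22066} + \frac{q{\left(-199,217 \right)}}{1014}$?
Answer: $- \frac{208283}{364533} \approx -0.57137$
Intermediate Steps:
$q{\left(f,n \right)} = - \frac{n}{7}$
$\frac{23330}{-21074 - 22066} + \frac{q{\left(-199,217 \right)}}{1014} = \frac{23330}{-21074 - 22066} + \frac{\left(- \frac{1}{7}\right) 217}{1014} = \frac{23330}{-43140} - \frac{31}{1014} = 23330 \left(- \frac{1}{43140}\right) - \frac{31}{1014} = - \frac{2333}{4314} - \frac{31}{1014} = - \frac{208283}{364533}$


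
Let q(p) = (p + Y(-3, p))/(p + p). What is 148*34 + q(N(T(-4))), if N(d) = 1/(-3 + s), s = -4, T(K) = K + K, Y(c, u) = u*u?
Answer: 35227/7 ≈ 5032.4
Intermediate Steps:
Y(c, u) = u²
T(K) = 2*K
N(d) = -⅐ (N(d) = 1/(-3 - 4) = 1/(-7) = -⅐)
q(p) = (p + p²)/(2*p) (q(p) = (p + p²)/(p + p) = (p + p²)/((2*p)) = (p + p²)*(1/(2*p)) = (p + p²)/(2*p))
148*34 + q(N(T(-4))) = 148*34 + (½ + (½)*(-⅐)) = 5032 + (½ - 1/14) = 5032 + 3/7 = 35227/7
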